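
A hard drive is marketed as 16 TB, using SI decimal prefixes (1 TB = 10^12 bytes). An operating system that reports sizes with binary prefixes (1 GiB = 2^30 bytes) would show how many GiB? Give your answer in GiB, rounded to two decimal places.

14,901.16 GiB

16 TB = 16 × 10^12 bytes = 16,000,000,000,000 bytes
1 GiB = 2^30 bytes = 1,073,741,824 bytes
16,000,000,000,000 / 1,073,741,824 = 14,901.16 GiB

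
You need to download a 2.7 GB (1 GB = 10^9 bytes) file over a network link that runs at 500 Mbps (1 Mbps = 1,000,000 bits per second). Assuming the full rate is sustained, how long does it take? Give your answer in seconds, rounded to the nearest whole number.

43 seconds

2.7 GB = 2,700,000,000 bytes = 21,600,000,000 bits
500 Mbps = 500,000,000 bits/s
time = 21,600,000,000 / 500,000,000 = 43 s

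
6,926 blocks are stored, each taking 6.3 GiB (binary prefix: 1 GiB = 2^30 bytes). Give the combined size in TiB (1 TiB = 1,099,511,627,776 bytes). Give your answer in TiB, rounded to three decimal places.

Total = 6,926 × 6.3 GiB = 43633.8 GiB
= 43633.8 × 1,073,741,824 bytes = 46,851,436,000,051.2 bytes
1 TiB = 1,099,511,627,776 bytes
46,851,436,000,051.2 / 1,099,511,627,776 = 42.611 TiB

42.611 TiB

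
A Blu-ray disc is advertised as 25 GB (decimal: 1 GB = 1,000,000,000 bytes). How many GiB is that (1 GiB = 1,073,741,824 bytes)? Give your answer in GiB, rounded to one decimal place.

25 GB = 25 × 10^9 bytes = 25,000,000,000 bytes
1 GiB = 2^30 bytes = 1,073,741,824 bytes
25,000,000,000 / 1,073,741,824 = 23.3 GiB

23.3 GiB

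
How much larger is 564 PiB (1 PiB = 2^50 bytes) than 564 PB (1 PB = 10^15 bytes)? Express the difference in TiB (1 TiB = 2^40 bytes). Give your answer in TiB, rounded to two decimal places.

64,580.99 TiB

564 PiB = 564 × 1,125,899,906,842,624 = 635,007,547,459,239,936 bytes
564 PB = 564 × 1,000,000,000,000,000 = 564,000,000,000,000,000 bytes
difference = 71,007,547,459,239,936 bytes
71,007,547,459,239,936 / 1,099,511,627,776 = 64,580.99 TiB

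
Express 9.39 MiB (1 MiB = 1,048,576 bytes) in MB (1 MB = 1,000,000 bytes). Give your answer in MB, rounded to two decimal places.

9.39 MiB × 1,048,576 bytes/MiB = 9,846,128.64 bytes
1 MB = 10^6 bytes = 1,000,000 bytes
9,846,128.64 / 1,000,000 = 9.85 MB

9.85 MB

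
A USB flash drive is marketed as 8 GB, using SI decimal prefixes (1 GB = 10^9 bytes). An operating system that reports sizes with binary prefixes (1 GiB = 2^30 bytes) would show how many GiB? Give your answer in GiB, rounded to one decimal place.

8 GB = 8 × 10^9 bytes = 8,000,000,000 bytes
1 GiB = 1,073,741,824 bytes
8,000,000,000 / 1,073,741,824 = 7.5 GiB

7.5 GiB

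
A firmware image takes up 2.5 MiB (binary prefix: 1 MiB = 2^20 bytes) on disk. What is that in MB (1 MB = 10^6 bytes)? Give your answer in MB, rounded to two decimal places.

2.62 MB

2.5 MiB × 1,048,576 bytes/MiB = 2,621,440 bytes
1 MB = 10^6 bytes = 1,000,000 bytes
2,621,440 / 1,000,000 = 2.62 MB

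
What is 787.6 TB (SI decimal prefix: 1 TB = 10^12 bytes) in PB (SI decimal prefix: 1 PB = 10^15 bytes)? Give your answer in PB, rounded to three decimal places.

787.6 TB = 787.6 × 10^12 bytes = 787,600,000,000,000 bytes
1 PB = 10^15 bytes = 1,000,000,000,000,000 bytes
787,600,000,000,000 / 1,000,000,000,000,000 = 0.788 PB

0.788 PB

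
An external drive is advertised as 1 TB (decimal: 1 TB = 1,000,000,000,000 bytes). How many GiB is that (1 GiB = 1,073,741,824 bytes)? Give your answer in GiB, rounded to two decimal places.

1 TB = 1 × 10^12 bytes = 1,000,000,000,000 bytes
1 GiB = 1,073,741,824 bytes
1,000,000,000,000 / 1,073,741,824 = 931.32 GiB

931.32 GiB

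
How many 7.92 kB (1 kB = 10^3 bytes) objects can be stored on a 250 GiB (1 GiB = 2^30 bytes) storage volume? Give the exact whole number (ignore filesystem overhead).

33,893,365

Capacity: 250 GiB = 268,435,456,000 bytes
Per item: 7.92 kB = 7,920 bytes
⌊268,435,456,000 / 7,920⌋ = 33,893,365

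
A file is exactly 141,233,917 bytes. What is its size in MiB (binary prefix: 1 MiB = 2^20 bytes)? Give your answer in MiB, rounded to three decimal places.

134.691 MiB

141,233,917 bytes given.
1 MiB = 2^20 bytes = 1,048,576 bytes
141,233,917 / 1,048,576 = 134.691 MiB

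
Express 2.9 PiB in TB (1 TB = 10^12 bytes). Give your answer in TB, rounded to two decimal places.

2.9 PiB = 2.9 × 2^50 bytes = 3,265,109,729,843,609.6 bytes
1 TB = 10^12 bytes = 1,000,000,000,000 bytes
3,265,109,729,843,609.6 / 1,000,000,000,000 = 3,265.11 TB

3,265.11 TB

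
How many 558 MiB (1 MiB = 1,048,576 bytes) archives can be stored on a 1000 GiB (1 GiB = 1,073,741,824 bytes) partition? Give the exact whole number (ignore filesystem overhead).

Capacity: 1000 GiB = 1,073,741,824,000 bytes
Per item: 558 MiB = 585,105,408 bytes
⌊1,073,741,824,000 / 585,105,408⌋ = 1,835

1,835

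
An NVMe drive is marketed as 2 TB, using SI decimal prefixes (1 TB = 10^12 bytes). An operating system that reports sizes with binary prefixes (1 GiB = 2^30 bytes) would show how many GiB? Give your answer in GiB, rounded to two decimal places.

1,862.65 GiB

2 TB = 2 × 10^12 bytes = 2,000,000,000,000 bytes
1 GiB = 2^30 bytes = 1,073,741,824 bytes
2,000,000,000,000 / 1,073,741,824 = 1,862.65 GiB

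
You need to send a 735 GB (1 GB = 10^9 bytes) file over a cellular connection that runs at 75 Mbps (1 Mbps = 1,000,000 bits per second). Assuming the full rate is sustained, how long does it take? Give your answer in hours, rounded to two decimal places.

735 GB = 735,000,000,000 bytes = 5,880,000,000,000 bits
75 Mbps = 75,000,000 bits/s
time = 5,880,000,000,000 / 75,000,000 = 78,400.0000 s
78,400.0000 s / 3600 = 21.78 hours

21.78 hours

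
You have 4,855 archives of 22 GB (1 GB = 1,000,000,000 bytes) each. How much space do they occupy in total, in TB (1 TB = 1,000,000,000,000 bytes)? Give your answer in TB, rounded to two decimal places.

Total = 4,855 × 22 GB = 106,810 GB
= 106,810 × 1,000,000,000 bytes = 106,810,000,000,000 bytes
1 TB = 1,000,000,000,000 bytes
106,810,000,000,000 / 1,000,000,000,000 = 106.81 TB

106.81 TB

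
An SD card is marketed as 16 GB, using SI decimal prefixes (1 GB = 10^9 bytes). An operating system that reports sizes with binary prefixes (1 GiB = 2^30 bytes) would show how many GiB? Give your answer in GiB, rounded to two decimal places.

16 GB = 16 × 10^9 bytes = 16,000,000,000 bytes
1 GiB = 1,073,741,824 bytes
16,000,000,000 / 1,073,741,824 = 14.90 GiB

14.90 GiB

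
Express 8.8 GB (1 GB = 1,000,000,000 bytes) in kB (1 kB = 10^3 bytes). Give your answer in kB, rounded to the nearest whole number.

8,800,000 kB

8.8 GB × 1,000,000,000 bytes/GB = 8,800,000,000 bytes
1 kB = 10^3 bytes = 1,000 bytes
8,800,000,000 / 1,000 = 8,800,000 kB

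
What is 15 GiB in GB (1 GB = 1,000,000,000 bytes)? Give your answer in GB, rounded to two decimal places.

16.11 GB

15 GiB × 1,073,741,824 bytes/GiB = 16,106,127,360 bytes
1 GB = 10^9 bytes = 1,000,000,000 bytes
16,106,127,360 / 1,000,000,000 = 16.11 GB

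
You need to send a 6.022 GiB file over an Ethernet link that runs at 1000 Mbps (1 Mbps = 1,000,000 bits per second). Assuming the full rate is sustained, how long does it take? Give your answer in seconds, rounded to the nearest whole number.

6.022 GiB = 6,466,073,264.128 bytes = 51,728,586,113.024 bits
1000 Mbps = 1,000,000,000 bits/s
time = 51,728,586,113.024 / 1,000,000,000 = 52 s

52 seconds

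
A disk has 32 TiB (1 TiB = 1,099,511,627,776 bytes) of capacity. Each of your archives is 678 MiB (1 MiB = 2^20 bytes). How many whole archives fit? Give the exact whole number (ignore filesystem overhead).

Capacity: 32 TiB = 35,184,372,088,832 bytes
Per item: 678 MiB = 710,934,528 bytes
⌊35,184,372,088,832 / 710,934,528⌋ = 49,490

49,490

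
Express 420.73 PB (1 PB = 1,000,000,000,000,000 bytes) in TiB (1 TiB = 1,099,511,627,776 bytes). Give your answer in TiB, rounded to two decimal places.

382,651.71 TiB

420.73 PB × 1,000,000,000,000,000 bytes/PB = 420,730,000,000,000,000 bytes
1 TiB = 2^40 bytes = 1,099,511,627,776 bytes
420,730,000,000,000,000 / 1,099,511,627,776 = 382,651.71 TiB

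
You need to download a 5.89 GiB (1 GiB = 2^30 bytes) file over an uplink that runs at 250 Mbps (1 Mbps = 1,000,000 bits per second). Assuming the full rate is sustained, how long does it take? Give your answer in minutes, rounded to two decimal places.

5.89 GiB = 6,324,339,343.36 bytes = 50,594,714,746.88 bits
250 Mbps = 250,000,000 bits/s
time = 50,594,714,746.88 / 250,000,000 = 202.379 s
202.379 s / 60 = 3.37 minutes

3.37 minutes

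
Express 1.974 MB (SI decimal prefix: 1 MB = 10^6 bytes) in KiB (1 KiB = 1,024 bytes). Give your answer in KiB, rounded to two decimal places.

1,927.73 KiB

1.974 MB = 1.974 × 10^6 bytes = 1,974,000 bytes
1 KiB = 2^10 bytes = 1,024 bytes
1,974,000 / 1,024 = 1,927.73 KiB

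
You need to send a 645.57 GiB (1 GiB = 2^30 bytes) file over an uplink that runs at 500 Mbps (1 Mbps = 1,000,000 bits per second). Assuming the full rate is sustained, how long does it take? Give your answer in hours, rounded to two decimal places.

645.57 GiB = 693,175,509,319.68 bytes = 5,545,404,074,557.44 bits
500 Mbps = 500,000,000 bits/s
time = 5,545,404,074,557.44 / 500,000,000 = 11,090.8081 s
11,090.8081 s / 3600 = 3.08 hours

3.08 hours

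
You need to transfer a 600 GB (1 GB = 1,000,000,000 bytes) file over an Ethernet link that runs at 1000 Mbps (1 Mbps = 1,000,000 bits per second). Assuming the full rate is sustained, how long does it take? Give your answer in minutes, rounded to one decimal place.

600 GB = 600,000,000,000 bytes = 4,800,000,000,000 bits
1000 Mbps = 1,000,000,000 bits/s
time = 4,800,000,000,000 / 1,000,000,000 = 4,800.00 s
4,800.00 s / 60 = 80.0 minutes

80.0 minutes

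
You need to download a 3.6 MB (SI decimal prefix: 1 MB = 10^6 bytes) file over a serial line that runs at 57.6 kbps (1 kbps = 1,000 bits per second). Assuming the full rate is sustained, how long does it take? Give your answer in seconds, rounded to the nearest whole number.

3.6 MB = 3,600,000 bytes = 28,800,000 bits
57.6 kbps = 57,600 bits/s
time = 28,800,000 / 57,600 = 500 s

500 seconds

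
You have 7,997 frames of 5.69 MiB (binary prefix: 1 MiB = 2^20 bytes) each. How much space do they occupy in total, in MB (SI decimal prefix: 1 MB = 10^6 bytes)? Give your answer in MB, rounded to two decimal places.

Total = 7,997 × 5.69 MiB = 45502.93 MiB
= 45502.93 × 1,048,576 bytes = 47,713,280,327.68 bytes
1 MB = 1,000,000 bytes
47,713,280,327.68 / 1,000,000 = 47,713.28 MB

47,713.28 MB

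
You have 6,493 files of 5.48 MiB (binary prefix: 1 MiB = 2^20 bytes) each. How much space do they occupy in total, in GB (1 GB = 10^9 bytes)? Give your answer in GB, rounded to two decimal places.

37.31 GB

Total = 6,493 × 5.48 MiB = 35581.64 MiB
= 35581.64 × 1,048,576 bytes = 37,310,053,744.64 bytes
1 GB = 1,000,000,000 bytes
37,310,053,744.64 / 1,000,000,000 = 37.31 GB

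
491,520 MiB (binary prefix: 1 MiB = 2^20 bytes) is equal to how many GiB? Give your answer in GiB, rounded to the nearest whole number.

480 GiB

491,520 MiB × 1,048,576 bytes/MiB = 515,396,075,520 bytes
1 GiB = 1,073,741,824 bytes
515,396,075,520 / 1,073,741,824 = 480 GiB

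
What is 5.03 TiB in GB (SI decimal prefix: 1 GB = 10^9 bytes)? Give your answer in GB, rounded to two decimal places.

5,530.54 GB

5.03 TiB = 5.03 × 2^40 bytes = 5,530,543,487,713.28 bytes
1 GB = 10^9 bytes = 1,000,000,000 bytes
5,530,543,487,713.28 / 1,000,000,000 = 5,530.54 GB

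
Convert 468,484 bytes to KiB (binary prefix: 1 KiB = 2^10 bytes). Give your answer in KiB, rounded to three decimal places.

468,484 bytes given.
1 KiB = 1,024 bytes
468,484 / 1,024 = 457.504 KiB

457.504 KiB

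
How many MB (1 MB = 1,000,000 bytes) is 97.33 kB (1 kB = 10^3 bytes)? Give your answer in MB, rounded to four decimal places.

0.0973 MB

97.33 kB × 1,000 bytes/kB = 97,330 bytes
1 MB = 10^6 bytes = 1,000,000 bytes
97,330 / 1,000,000 = 0.0973 MB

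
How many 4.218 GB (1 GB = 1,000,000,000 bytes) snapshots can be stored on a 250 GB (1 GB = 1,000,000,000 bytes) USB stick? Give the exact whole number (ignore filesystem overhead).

59

Capacity: 250 GB = 250,000,000,000 bytes
Per item: 4.218 GB = 4,218,000,000 bytes
⌊250,000,000,000 / 4,218,000,000⌋ = 59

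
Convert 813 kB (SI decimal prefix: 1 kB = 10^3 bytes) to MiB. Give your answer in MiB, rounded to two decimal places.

0.78 MiB

813 kB = 813 × 10^3 bytes = 813,000 bytes
1 MiB = 2^20 bytes = 1,048,576 bytes
813,000 / 1,048,576 = 0.78 MiB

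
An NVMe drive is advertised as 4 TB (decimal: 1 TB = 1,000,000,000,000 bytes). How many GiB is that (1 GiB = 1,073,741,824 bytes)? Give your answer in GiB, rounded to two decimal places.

4 TB × 1,000,000,000,000 bytes/TB = 4,000,000,000,000 bytes
1 GiB = 1,073,741,824 bytes
4,000,000,000,000 / 1,073,741,824 = 3,725.29 GiB

3,725.29 GiB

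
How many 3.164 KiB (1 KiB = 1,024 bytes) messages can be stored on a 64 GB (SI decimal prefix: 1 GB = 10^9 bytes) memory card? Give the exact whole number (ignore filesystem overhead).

19,753,476

Capacity: 64 GB = 64,000,000,000 bytes
Per item: 3.164 KiB = 3,239.936 bytes
⌊64,000,000,000 / 3,239.936⌋ = 19,753,476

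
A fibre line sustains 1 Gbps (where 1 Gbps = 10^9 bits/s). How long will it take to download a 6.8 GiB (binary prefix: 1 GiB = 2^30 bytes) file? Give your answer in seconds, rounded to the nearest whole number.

6.8 GiB = 7,301,444,403.2 bytes = 58,411,555,225.6 bits
1 Gbps = 1,000,000,000 bits/s
time = 58,411,555,225.6 / 1,000,000,000 = 58 s

58 seconds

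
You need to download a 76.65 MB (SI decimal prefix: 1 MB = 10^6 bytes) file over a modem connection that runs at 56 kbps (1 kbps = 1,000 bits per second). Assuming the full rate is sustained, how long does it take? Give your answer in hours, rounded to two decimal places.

76.65 MB = 76,650,000 bytes = 613,200,000 bits
56 kbps = 56,000 bits/s
time = 613,200,000 / 56,000 = 10,950.0000 s
10,950.0000 s / 3600 = 3.04 hours

3.04 hours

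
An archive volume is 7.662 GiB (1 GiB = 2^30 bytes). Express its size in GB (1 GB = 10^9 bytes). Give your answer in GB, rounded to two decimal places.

7.662 GiB × 1,073,741,824 bytes/GiB = 8,227,009,855.488 bytes
1 GB = 10^9 bytes = 1,000,000,000 bytes
8,227,009,855.488 / 1,000,000,000 = 8.23 GB

8.23 GB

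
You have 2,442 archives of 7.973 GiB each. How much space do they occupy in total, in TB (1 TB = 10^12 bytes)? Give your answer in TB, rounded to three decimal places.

20.906 TB

Total = 2,442 × 7.973 GiB = 19470.066 GiB
= 19470.066 × 1,073,741,824 bytes = 20,905,824,180,240.384 bytes
1 TB = 1,000,000,000,000 bytes
20,905,824,180,240.384 / 1,000,000,000,000 = 20.906 TB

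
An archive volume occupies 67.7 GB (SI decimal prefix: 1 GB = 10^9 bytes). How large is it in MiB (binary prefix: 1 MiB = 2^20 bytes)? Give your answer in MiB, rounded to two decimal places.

64,563.75 MiB

67.7 GB × 1,000,000,000 bytes/GB = 67,700,000,000 bytes
1 MiB = 2^20 bytes = 1,048,576 bytes
67,700,000,000 / 1,048,576 = 64,563.75 MiB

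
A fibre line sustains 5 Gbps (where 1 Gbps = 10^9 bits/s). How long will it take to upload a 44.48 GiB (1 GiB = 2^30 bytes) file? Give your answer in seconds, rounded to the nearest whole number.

44.48 GiB = 47,760,036,331.52 bytes = 382,080,290,652.16 bits
5 Gbps = 5,000,000,000 bits/s
time = 382,080,290,652.16 / 5,000,000,000 = 76 s

76 seconds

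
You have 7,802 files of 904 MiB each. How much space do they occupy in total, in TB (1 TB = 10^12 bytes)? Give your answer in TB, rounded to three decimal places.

Total = 7,802 × 904 MiB = 7,053,008 MiB
= 7,053,008 × 1,048,576 bytes = 7,395,614,916,608 bytes
1 TB = 1,000,000,000,000 bytes
7,395,614,916,608 / 1,000,000,000,000 = 7.396 TB

7.396 TB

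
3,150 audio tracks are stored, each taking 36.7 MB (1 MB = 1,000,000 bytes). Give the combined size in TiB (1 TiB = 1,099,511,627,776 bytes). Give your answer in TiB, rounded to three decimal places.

0.105 TiB

Total = 3,150 × 36.7 MB = 115,605 MB
= 115,605 × 1,000,000 bytes = 115,605,000,000 bytes
1 TiB = 1,099,511,627,776 bytes
115,605,000,000 / 1,099,511,627,776 = 0.105 TiB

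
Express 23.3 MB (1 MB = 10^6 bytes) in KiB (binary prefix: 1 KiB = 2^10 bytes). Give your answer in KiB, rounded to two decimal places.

23.3 MB = 23.3 × 10^6 bytes = 23,300,000 bytes
1 KiB = 1,024 bytes
23,300,000 / 1,024 = 22,753.91 KiB

22,753.91 KiB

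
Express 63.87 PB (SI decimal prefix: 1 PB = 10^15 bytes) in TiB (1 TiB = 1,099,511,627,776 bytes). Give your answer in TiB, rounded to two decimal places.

58,089.43 TiB

63.87 PB = 63.87 × 10^15 bytes = 63,870,000,000,000,000 bytes
1 TiB = 2^40 bytes = 1,099,511,627,776 bytes
63,870,000,000,000,000 / 1,099,511,627,776 = 58,089.43 TiB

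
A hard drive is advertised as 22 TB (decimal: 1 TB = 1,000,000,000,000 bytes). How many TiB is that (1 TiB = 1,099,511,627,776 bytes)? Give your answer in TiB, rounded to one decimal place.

22 TB = 22 × 10^12 bytes = 22,000,000,000,000 bytes
1 TiB = 2^40 bytes = 1,099,511,627,776 bytes
22,000,000,000,000 / 1,099,511,627,776 = 20.0 TiB

20.0 TiB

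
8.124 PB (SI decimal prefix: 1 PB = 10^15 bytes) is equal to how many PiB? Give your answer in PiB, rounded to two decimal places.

8.124 PB = 8.124 × 10^15 bytes = 8,124,000,000,000,000 bytes
1 PiB = 2^50 bytes = 1,125,899,906,842,624 bytes
8,124,000,000,000,000 / 1,125,899,906,842,624 = 7.22 PiB

7.22 PiB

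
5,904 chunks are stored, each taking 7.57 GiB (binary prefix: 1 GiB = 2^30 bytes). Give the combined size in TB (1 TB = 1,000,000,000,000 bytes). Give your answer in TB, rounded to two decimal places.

Total = 5,904 × 7.57 GiB = 44693.28 GiB
= 44693.28 × 1,073,741,824 bytes = 47,989,043,987,742.72 bytes
1 TB = 1,000,000,000,000 bytes
47,989,043,987,742.72 / 1,000,000,000,000 = 47.99 TB

47.99 TB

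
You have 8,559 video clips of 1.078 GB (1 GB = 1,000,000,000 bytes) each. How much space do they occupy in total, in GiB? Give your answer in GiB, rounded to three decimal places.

8,592.943 GiB

Total = 8,559 × 1.078 GB = 9226.602 GB
= 9226.602 × 1,000,000,000 bytes = 9,226,602,000,000 bytes
1 GiB = 1,073,741,824 bytes
9,226,602,000,000 / 1,073,741,824 = 8,592.943 GiB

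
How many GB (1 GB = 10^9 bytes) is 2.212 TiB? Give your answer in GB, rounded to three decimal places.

2.212 TiB × 1,099,511,627,776 bytes/TiB = 2,432,119,720,640.512 bytes
1 GB = 1,000,000,000 bytes
2,432,119,720,640.512 / 1,000,000,000 = 2,432.120 GB

2,432.120 GB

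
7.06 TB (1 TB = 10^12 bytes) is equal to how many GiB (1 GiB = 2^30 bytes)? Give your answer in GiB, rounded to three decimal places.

6,575.137 GiB

7.06 TB = 7.06 × 10^12 bytes = 7,060,000,000,000 bytes
1 GiB = 2^30 bytes = 1,073,741,824 bytes
7,060,000,000,000 / 1,073,741,824 = 6,575.137 GiB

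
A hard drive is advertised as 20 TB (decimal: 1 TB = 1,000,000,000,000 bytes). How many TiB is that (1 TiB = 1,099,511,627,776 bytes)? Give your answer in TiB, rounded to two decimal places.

18.19 TiB

20 TB = 20 × 10^12 bytes = 20,000,000,000,000 bytes
1 TiB = 1,099,511,627,776 bytes
20,000,000,000,000 / 1,099,511,627,776 = 18.19 TiB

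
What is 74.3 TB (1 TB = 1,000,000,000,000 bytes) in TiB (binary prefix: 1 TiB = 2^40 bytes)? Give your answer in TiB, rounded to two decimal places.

67.58 TiB

74.3 TB × 1,000,000,000,000 bytes/TB = 74,300,000,000,000 bytes
1 TiB = 1,099,511,627,776 bytes
74,300,000,000,000 / 1,099,511,627,776 = 67.58 TiB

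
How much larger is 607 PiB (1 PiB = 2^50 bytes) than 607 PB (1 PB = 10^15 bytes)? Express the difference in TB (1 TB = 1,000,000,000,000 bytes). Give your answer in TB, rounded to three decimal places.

607 PiB = 607 × 1,125,899,906,842,624 = 683,421,243,453,472,768 bytes
607 PB = 607 × 1,000,000,000,000,000 = 607,000,000,000,000,000 bytes
difference = 76,421,243,453,472,768 bytes
76,421,243,453,472,768 / 1,000,000,000,000 = 76,421.243 TB

76,421.243 TB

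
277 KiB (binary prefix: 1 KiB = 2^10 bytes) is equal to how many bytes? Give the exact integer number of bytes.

283,648 bytes

277 × 1,024 = 283,648 bytes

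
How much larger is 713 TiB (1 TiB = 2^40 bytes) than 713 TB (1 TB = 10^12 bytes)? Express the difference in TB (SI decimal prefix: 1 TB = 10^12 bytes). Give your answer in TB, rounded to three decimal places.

713 TiB = 713 × 1,099,511,627,776 = 783,951,790,604,288 bytes
713 TB = 713 × 1,000,000,000,000 = 713,000,000,000,000 bytes
difference = 70,951,790,604,288 bytes
70,951,790,604,288 / 1,000,000,000,000 = 70.952 TB

70.952 TB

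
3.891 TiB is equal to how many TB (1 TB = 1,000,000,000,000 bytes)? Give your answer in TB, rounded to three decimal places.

3.891 TiB × 1,099,511,627,776 bytes/TiB = 4,278,199,743,676.416 bytes
1 TB = 1,000,000,000,000 bytes
4,278,199,743,676.416 / 1,000,000,000,000 = 4.278 TB

4.278 TB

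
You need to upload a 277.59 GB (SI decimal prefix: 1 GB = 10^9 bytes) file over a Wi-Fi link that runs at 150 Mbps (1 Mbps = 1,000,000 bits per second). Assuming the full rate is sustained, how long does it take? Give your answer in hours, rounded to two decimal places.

277.59 GB = 277,590,000,000 bytes = 2,220,720,000,000 bits
150 Mbps = 150,000,000 bits/s
time = 2,220,720,000,000 / 150,000,000 = 14,804.8000 s
14,804.8000 s / 3600 = 4.11 hours

4.11 hours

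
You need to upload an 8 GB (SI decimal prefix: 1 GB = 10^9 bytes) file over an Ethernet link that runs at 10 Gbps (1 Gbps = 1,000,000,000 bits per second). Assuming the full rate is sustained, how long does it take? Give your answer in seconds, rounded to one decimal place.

8 GB = 8,000,000,000 bytes = 64,000,000,000 bits
10 Gbps = 10,000,000,000 bits/s
time = 64,000,000,000 / 10,000,000,000 = 6.4 s

6.4 seconds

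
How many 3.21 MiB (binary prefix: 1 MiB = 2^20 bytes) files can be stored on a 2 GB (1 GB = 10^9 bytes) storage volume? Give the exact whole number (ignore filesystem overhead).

Capacity: 2 GB = 2,000,000,000 bytes
Per item: 3.21 MiB = 3,365,928.96 bytes
⌊2,000,000,000 / 3,365,928.96⌋ = 594

594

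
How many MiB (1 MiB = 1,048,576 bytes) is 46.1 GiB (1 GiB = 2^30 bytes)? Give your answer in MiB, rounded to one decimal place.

47,206.4 MiB

46.1 GiB × 1,073,741,824 bytes/GiB = 49,499,498,086.4 bytes
1 MiB = 2^20 bytes = 1,048,576 bytes
49,499,498,086.4 / 1,048,576 = 47,206.4 MiB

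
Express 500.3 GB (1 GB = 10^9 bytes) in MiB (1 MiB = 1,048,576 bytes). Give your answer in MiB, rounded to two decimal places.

477,123.26 MiB

500.3 GB × 1,000,000,000 bytes/GB = 500,300,000,000 bytes
1 MiB = 1,048,576 bytes
500,300,000,000 / 1,048,576 = 477,123.26 MiB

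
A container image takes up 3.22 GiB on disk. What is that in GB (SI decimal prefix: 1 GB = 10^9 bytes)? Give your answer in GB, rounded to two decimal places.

3.22 GiB × 1,073,741,824 bytes/GiB = 3,457,448,673.28 bytes
1 GB = 1,000,000,000 bytes
3,457,448,673.28 / 1,000,000,000 = 3.46 GB

3.46 GB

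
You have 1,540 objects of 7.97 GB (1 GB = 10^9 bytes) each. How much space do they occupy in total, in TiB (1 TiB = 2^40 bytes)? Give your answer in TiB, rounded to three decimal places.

Total = 1,540 × 7.97 GB = 12273.8 GB
= 12273.8 × 1,000,000,000 bytes = 12,273,800,000,000 bytes
1 TiB = 1,099,511,627,776 bytes
12,273,800,000,000 / 1,099,511,627,776 = 11.163 TiB

11.163 TiB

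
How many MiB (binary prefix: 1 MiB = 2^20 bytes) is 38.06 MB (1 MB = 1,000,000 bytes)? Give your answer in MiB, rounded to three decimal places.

38.06 MB × 1,000,000 bytes/MB = 38,060,000 bytes
1 MiB = 2^20 bytes = 1,048,576 bytes
38,060,000 / 1,048,576 = 36.297 MiB

36.297 MiB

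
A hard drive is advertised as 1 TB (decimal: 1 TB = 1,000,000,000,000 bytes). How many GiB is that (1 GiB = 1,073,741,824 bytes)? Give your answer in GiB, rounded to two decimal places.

1 TB = 1 × 10^12 bytes = 1,000,000,000,000 bytes
1 GiB = 2^30 bytes = 1,073,741,824 bytes
1,000,000,000,000 / 1,073,741,824 = 931.32 GiB

931.32 GiB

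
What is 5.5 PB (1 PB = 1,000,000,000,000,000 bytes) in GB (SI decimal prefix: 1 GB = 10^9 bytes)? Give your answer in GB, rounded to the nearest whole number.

5,500,000 GB

5.5 PB = 5.5 × 10^15 bytes = 5,500,000,000,000,000 bytes
1 GB = 1,000,000,000 bytes
5,500,000,000,000,000 / 1,000,000,000 = 5,500,000 GB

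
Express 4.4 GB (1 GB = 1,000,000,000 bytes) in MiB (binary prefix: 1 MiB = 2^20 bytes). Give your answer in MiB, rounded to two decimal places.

4,196.17 MiB

4.4 GB × 1,000,000,000 bytes/GB = 4,400,000,000 bytes
1 MiB = 1,048,576 bytes
4,400,000,000 / 1,048,576 = 4,196.17 MiB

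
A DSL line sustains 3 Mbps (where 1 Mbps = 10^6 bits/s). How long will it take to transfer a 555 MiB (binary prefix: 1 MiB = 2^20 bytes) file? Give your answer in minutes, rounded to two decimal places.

25.86 minutes

555 MiB = 581,959,680 bytes = 4,655,677,440 bits
3 Mbps = 3,000,000 bits/s
time = 4,655,677,440 / 3,000,000 = 1,551.892 s
1,551.892 s / 60 = 25.86 minutes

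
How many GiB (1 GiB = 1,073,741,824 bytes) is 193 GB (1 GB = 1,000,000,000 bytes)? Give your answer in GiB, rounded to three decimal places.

179.745 GiB

193 GB = 193 × 10^9 bytes = 193,000,000,000 bytes
1 GiB = 1,073,741,824 bytes
193,000,000,000 / 1,073,741,824 = 179.745 GiB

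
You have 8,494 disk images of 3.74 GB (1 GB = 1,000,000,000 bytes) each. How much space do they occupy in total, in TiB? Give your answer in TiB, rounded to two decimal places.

Total = 8,494 × 3.74 GB = 31767.56 GB
= 31767.56 × 1,000,000,000 bytes = 31,767,560,000,000 bytes
1 TiB = 1,099,511,627,776 bytes
31,767,560,000,000 / 1,099,511,627,776 = 28.89 TiB

28.89 TiB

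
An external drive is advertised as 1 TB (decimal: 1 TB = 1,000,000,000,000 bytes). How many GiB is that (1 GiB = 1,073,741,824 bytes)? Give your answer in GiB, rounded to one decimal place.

1 TB × 1,000,000,000,000 bytes/TB = 1,000,000,000,000 bytes
1 GiB = 2^30 bytes = 1,073,741,824 bytes
1,000,000,000,000 / 1,073,741,824 = 931.3 GiB

931.3 GiB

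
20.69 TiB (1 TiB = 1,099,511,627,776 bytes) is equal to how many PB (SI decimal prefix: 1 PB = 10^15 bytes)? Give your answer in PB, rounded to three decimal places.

0.023 PB

20.69 TiB = 20.69 × 2^40 bytes = 22,748,895,578,685.44 bytes
1 PB = 1,000,000,000,000,000 bytes
22,748,895,578,685.44 / 1,000,000,000,000,000 = 0.023 PB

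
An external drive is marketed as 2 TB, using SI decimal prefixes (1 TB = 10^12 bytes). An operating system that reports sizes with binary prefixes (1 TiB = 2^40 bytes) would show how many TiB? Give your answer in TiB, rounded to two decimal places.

1.82 TiB

2 TB = 2 × 10^12 bytes = 2,000,000,000,000 bytes
1 TiB = 1,099,511,627,776 bytes
2,000,000,000,000 / 1,099,511,627,776 = 1.82 TiB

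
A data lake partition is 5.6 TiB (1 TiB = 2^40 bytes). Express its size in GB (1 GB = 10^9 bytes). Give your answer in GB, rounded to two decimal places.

5.6 TiB × 1,099,511,627,776 bytes/TiB = 6,157,265,115,545.6 bytes
1 GB = 10^9 bytes = 1,000,000,000 bytes
6,157,265,115,545.6 / 1,000,000,000 = 6,157.27 GB

6,157.27 GB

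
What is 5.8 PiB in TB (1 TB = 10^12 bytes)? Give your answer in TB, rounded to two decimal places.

6,530.22 TB

5.8 PiB = 5.8 × 2^50 bytes = 6,530,219,459,687,219.2 bytes
1 TB = 10^12 bytes = 1,000,000,000,000 bytes
6,530,219,459,687,219.2 / 1,000,000,000,000 = 6,530.22 TB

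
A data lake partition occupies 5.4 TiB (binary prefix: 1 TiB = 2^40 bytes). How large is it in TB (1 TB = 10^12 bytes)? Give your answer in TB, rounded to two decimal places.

5.4 TiB × 1,099,511,627,776 bytes/TiB = 5,937,362,789,990.4 bytes
1 TB = 1,000,000,000,000 bytes
5,937,362,789,990.4 / 1,000,000,000,000 = 5.94 TB

5.94 TB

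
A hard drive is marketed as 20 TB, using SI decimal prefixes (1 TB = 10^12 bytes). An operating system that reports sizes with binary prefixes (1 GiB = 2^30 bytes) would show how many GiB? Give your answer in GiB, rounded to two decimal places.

18,626.45 GiB

20 TB × 1,000,000,000,000 bytes/TB = 20,000,000,000,000 bytes
1 GiB = 1,073,741,824 bytes
20,000,000,000,000 / 1,073,741,824 = 18,626.45 GiB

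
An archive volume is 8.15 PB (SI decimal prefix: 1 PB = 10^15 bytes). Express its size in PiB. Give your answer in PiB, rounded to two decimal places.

7.24 PiB

8.15 PB = 8.15 × 10^15 bytes = 8,150,000,000,000,000 bytes
1 PiB = 2^50 bytes = 1,125,899,906,842,624 bytes
8,150,000,000,000,000 / 1,125,899,906,842,624 = 7.24 PiB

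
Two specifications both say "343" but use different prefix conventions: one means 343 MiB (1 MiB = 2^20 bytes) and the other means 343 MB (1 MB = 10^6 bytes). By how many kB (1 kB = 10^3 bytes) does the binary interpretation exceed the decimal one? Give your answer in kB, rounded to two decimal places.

343 MiB = 343 × 1,048,576 = 359,661,568 bytes
343 MB = 343 × 1,000,000 = 343,000,000 bytes
difference = 16,661,568 bytes
16,661,568 / 1,000 = 16,661.57 kB

16,661.57 kB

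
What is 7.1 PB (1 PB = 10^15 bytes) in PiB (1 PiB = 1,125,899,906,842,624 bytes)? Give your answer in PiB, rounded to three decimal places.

6.306 PiB

7.1 PB = 7.1 × 10^15 bytes = 7,100,000,000,000,000 bytes
1 PiB = 1,125,899,906,842,624 bytes
7,100,000,000,000,000 / 1,125,899,906,842,624 = 6.306 PiB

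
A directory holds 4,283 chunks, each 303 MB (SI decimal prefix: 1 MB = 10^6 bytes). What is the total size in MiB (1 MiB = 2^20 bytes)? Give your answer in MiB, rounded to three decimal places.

Total = 4,283 × 303 MB = 1,297,749 MB
= 1,297,749 × 1,000,000 bytes = 1,297,749,000,000 bytes
1 MiB = 1,048,576 bytes
1,297,749,000,000 / 1,048,576 = 1,237,629.890 MiB

1,237,629.890 MiB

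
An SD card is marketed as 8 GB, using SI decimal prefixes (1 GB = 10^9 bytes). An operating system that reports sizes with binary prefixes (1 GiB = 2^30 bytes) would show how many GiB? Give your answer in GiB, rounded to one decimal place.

7.5 GiB

8 GB × 1,000,000,000 bytes/GB = 8,000,000,000 bytes
1 GiB = 1,073,741,824 bytes
8,000,000,000 / 1,073,741,824 = 7.5 GiB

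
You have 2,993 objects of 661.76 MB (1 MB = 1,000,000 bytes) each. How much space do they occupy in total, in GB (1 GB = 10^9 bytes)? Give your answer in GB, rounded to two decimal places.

Total = 2,993 × 661.76 MB = 1980647.68 MB
= 1980647.68 × 1,000,000 bytes = 1,980,647,680,000 bytes
1 GB = 1,000,000,000 bytes
1,980,647,680,000 / 1,000,000,000 = 1,980.65 GB

1,980.65 GB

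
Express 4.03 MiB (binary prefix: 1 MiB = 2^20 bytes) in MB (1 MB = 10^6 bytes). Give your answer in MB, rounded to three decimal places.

4.226 MB

4.03 MiB × 1,048,576 bytes/MiB = 4,225,761.28 bytes
1 MB = 10^6 bytes = 1,000,000 bytes
4,225,761.28 / 1,000,000 = 4.226 MB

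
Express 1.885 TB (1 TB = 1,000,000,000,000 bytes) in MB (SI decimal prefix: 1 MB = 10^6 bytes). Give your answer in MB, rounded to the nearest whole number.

1.885 TB × 1,000,000,000,000 bytes/TB = 1,885,000,000,000 bytes
1 MB = 1,000,000 bytes
1,885,000,000,000 / 1,000,000 = 1,885,000 MB

1,885,000 MB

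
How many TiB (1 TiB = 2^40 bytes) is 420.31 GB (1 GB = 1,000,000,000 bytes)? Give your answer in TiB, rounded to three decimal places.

420.31 GB = 420.31 × 10^9 bytes = 420,310,000,000 bytes
1 TiB = 1,099,511,627,776 bytes
420,310,000,000 / 1,099,511,627,776 = 0.382 TiB

0.382 TiB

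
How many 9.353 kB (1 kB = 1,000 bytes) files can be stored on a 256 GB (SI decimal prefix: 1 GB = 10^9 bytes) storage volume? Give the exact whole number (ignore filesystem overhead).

27,370,897

Capacity: 256 GB = 256,000,000,000 bytes
Per item: 9.353 kB = 9,353 bytes
⌊256,000,000,000 / 9,353⌋ = 27,370,897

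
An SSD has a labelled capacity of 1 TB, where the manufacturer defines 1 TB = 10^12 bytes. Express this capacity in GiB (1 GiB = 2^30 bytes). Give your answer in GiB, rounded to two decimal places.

931.32 GiB

1 TB = 1 × 10^12 bytes = 1,000,000,000,000 bytes
1 GiB = 2^30 bytes = 1,073,741,824 bytes
1,000,000,000,000 / 1,073,741,824 = 931.32 GiB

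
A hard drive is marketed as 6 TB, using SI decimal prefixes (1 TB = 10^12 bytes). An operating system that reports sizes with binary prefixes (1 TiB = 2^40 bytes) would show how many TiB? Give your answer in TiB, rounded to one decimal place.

5.5 TiB

6 TB = 6 × 10^12 bytes = 6,000,000,000,000 bytes
1 TiB = 1,099,511,627,776 bytes
6,000,000,000,000 / 1,099,511,627,776 = 5.5 TiB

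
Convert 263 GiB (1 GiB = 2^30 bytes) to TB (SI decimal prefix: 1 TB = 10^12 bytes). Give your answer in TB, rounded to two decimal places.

0.28 TB

263 GiB × 1,073,741,824 bytes/GiB = 282,394,099,712 bytes
1 TB = 10^12 bytes = 1,000,000,000,000 bytes
282,394,099,712 / 1,000,000,000,000 = 0.28 TB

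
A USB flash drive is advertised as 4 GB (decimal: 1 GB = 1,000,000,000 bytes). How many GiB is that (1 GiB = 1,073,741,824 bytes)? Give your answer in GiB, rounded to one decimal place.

4 GB = 4 × 10^9 bytes = 4,000,000,000 bytes
1 GiB = 1,073,741,824 bytes
4,000,000,000 / 1,073,741,824 = 3.7 GiB

3.7 GiB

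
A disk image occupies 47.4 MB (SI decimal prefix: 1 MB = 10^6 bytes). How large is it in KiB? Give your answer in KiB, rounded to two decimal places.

47.4 MB × 1,000,000 bytes/MB = 47,400,000 bytes
1 KiB = 2^10 bytes = 1,024 bytes
47,400,000 / 1,024 = 46,289.06 KiB

46,289.06 KiB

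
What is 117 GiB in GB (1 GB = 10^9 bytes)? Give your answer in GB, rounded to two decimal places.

125.63 GB

117 GiB = 117 × 2^30 bytes = 125,627,793,408 bytes
1 GB = 10^9 bytes = 1,000,000,000 bytes
125,627,793,408 / 1,000,000,000 = 125.63 GB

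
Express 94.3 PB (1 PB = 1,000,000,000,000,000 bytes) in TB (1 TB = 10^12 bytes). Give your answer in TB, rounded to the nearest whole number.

94.3 PB = 94.3 × 10^15 bytes = 94,300,000,000,000,000 bytes
1 TB = 1,000,000,000,000 bytes
94,300,000,000,000,000 / 1,000,000,000,000 = 94,300 TB

94,300 TB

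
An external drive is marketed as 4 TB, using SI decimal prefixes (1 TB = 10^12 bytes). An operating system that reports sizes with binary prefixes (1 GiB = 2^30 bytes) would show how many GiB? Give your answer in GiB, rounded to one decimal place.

3,725.3 GiB

4 TB × 1,000,000,000,000 bytes/TB = 4,000,000,000,000 bytes
1 GiB = 2^30 bytes = 1,073,741,824 bytes
4,000,000,000,000 / 1,073,741,824 = 3,725.3 GiB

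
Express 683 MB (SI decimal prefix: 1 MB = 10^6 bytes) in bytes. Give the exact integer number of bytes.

683,000,000 bytes

683 × 1,000,000 = 683,000,000 bytes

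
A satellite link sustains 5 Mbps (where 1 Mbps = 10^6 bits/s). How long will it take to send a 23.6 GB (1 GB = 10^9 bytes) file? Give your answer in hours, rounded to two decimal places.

10.49 hours

23.6 GB = 23,600,000,000 bytes = 188,800,000,000 bits
5 Mbps = 5,000,000 bits/s
time = 188,800,000,000 / 5,000,000 = 37,760.0000 s
37,760.0000 s / 3600 = 10.49 hours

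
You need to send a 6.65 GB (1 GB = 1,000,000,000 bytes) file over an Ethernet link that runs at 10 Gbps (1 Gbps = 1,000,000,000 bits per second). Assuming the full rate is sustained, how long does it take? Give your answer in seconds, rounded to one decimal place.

5.3 seconds

6.65 GB = 6,650,000,000 bytes = 53,200,000,000 bits
10 Gbps = 10,000,000,000 bits/s
time = 53,200,000,000 / 10,000,000,000 = 5.3 s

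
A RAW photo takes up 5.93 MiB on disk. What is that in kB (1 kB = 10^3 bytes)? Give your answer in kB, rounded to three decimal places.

6,218.056 kB

5.93 MiB = 5.93 × 2^20 bytes = 6,218,055.68 bytes
1 kB = 1,000 bytes
6,218,055.68 / 1,000 = 6,218.056 kB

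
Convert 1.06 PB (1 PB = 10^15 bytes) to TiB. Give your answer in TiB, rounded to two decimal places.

964.06 TiB

1.06 PB = 1.06 × 10^15 bytes = 1,060,000,000,000,000 bytes
1 TiB = 1,099,511,627,776 bytes
1,060,000,000,000,000 / 1,099,511,627,776 = 964.06 TiB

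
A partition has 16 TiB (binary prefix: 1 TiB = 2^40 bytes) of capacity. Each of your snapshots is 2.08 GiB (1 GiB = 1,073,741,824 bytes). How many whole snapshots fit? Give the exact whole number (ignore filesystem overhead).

Capacity: 16 TiB = 17,592,186,044,416 bytes
Per item: 2.08 GiB = 2,233,382,993.92 bytes
⌊17,592,186,044,416 / 2,233,382,993.92⌋ = 7,876

7,876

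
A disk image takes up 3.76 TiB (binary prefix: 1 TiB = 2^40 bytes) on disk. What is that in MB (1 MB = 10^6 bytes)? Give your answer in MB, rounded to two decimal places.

3.76 TiB = 3.76 × 2^40 bytes = 4,134,163,720,437.76 bytes
1 MB = 1,000,000 bytes
4,134,163,720,437.76 / 1,000,000 = 4,134,163.72 MB

4,134,163.72 MB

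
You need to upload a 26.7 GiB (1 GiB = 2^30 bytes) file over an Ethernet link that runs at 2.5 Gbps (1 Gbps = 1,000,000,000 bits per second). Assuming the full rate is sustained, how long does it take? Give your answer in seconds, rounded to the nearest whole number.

92 seconds

26.7 GiB = 28,668,906,700.8 bytes = 229,351,253,606.4 bits
2.5 Gbps = 2,500,000,000 bits/s
time = 229,351,253,606.4 / 2,500,000,000 = 92 s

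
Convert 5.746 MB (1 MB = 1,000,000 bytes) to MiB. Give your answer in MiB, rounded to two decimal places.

5.746 MB × 1,000,000 bytes/MB = 5,746,000 bytes
1 MiB = 2^20 bytes = 1,048,576 bytes
5,746,000 / 1,048,576 = 5.48 MiB

5.48 MiB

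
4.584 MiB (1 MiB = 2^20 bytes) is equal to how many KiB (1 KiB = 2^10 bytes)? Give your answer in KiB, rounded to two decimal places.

4,694.02 KiB

4.584 MiB × 1,048,576 bytes/MiB = 4,806,672.384 bytes
1 KiB = 2^10 bytes = 1,024 bytes
4,806,672.384 / 1,024 = 4,694.02 KiB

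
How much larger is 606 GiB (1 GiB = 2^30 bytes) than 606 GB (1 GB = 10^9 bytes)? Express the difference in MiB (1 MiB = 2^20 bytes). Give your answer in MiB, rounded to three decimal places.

42,617.364 MiB

606 GiB = 606 × 1,073,741,824 = 650,687,545,344 bytes
606 GB = 606 × 1,000,000,000 = 606,000,000,000 bytes
difference = 44,687,545,344 bytes
44,687,545,344 / 1,048,576 = 42,617.364 MiB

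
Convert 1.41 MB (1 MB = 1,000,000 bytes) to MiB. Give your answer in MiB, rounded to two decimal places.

1.34 MiB

1.41 MB × 1,000,000 bytes/MB = 1,410,000 bytes
1 MiB = 1,048,576 bytes
1,410,000 / 1,048,576 = 1.34 MiB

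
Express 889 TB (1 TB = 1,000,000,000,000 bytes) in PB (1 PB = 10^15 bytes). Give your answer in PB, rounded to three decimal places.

889 TB = 889 × 10^12 bytes = 889,000,000,000,000 bytes
1 PB = 10^15 bytes = 1,000,000,000,000,000 bytes
889,000,000,000,000 / 1,000,000,000,000,000 = 0.889 PB

0.889 PB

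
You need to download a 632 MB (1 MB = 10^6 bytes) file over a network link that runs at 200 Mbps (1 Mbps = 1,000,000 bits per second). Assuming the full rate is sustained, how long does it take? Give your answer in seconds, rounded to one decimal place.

632 MB = 632,000,000 bytes = 5,056,000,000 bits
200 Mbps = 200,000,000 bits/s
time = 5,056,000,000 / 200,000,000 = 25.3 s

25.3 seconds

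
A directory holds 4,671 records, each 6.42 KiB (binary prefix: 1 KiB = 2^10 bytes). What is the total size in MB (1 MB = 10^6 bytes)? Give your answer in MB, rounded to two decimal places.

30.71 MB

Total = 4,671 × 6.42 KiB = 29987.82 KiB
= 29987.82 × 1,024 bytes = 30,707,527.68 bytes
1 MB = 1,000,000 bytes
30,707,527.68 / 1,000,000 = 30.71 MB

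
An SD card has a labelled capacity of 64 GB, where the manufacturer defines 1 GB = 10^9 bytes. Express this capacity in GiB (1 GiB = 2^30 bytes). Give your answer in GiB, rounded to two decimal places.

59.60 GiB

64 GB × 1,000,000,000 bytes/GB = 64,000,000,000 bytes
1 GiB = 1,073,741,824 bytes
64,000,000,000 / 1,073,741,824 = 59.60 GiB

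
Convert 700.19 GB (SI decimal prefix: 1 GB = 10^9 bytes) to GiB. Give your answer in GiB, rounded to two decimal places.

700.19 GB × 1,000,000,000 bytes/GB = 700,190,000,000 bytes
1 GiB = 1,073,741,824 bytes
700,190,000,000 / 1,073,741,824 = 652.10 GiB

652.10 GiB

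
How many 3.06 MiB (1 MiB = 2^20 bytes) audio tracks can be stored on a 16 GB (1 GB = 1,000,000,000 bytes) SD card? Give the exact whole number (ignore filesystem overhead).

4,986

Capacity: 16 GB = 16,000,000,000 bytes
Per item: 3.06 MiB = 3,208,642.56 bytes
⌊16,000,000,000 / 3,208,642.56⌋ = 4,986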